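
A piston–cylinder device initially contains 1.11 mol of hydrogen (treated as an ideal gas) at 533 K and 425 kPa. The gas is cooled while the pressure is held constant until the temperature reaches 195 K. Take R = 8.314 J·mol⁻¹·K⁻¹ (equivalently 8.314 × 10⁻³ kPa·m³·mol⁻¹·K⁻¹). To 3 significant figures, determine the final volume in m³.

From PV = nRT: V₁ = nRT₁/P₁ = 0.01157 m³.
Isobaric, so V/T is constant: P₂ = P₁; V₂ = V₁·(T₂/T₁) = 0.004234 m³.

V₂ ≈ 0.00423 m³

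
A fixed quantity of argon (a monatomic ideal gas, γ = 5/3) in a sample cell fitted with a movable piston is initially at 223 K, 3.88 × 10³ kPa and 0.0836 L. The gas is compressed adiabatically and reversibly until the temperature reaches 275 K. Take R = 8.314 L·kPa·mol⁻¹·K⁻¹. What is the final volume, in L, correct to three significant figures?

V₂ ≈ 0.0610 L

Adiabatic (γ = 5/3), T V^(γ−1) and P V^γ constant: P₂ = P₁·(T₂/T₁)^(γ/(γ−1)) = 6552 kPa; V₂ = V₁·(T₁/T₂)^(1/(γ−1)) = 0.06105 L.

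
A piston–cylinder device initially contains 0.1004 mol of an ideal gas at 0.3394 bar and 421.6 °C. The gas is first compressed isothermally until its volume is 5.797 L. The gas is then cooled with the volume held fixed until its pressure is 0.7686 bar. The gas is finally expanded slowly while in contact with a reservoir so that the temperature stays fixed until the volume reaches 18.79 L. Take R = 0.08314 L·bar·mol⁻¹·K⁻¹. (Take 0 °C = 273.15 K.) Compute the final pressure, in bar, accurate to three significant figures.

Convert: T₁ = 694.8 K.
From PV = nRT: V₁ = nRT₁/P₁ = 17.09 L.
T constant ⇒ Boyle's law P V = const: T₂ = T₁; P₂ = P₁·(V₁/V₂) = 1.000 bar.
Isochoric, so P/T is constant: V₃ = V₂; T₃ = T₂·(P₃/P₂) = 533.8 K.
Isothermal, so P V is constant: T₄ = T₃; P₄ = P₃·(V₃/V₄) = 0.2371 bar.

P₄ ≈ 0.237 bar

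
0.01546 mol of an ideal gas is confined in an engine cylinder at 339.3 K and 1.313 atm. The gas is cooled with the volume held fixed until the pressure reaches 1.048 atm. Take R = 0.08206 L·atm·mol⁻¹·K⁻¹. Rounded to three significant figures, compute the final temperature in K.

T₂ ≈ 271 K

From PV = nRT: V₁ = nRT₁/P₁ = 0.3278 L.
Isochoric, so P/T is constant: V₂ = V₁; T₂ = T₁·(P₂/P₁) = 270.8 K.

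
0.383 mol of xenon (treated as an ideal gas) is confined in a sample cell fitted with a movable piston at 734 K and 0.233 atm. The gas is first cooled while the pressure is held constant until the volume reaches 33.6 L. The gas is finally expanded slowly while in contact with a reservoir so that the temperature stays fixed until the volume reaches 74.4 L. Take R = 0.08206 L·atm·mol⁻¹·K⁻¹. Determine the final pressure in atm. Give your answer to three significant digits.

From PV = nRT: V₁ = nRT₁/P₁ = 99.01 L.
P constant ⇒ V ∝ T: P₂ = P₁; T₂ = T₁·(V₂/V₁) = 249.1 K.
T constant ⇒ Boyle's law P V = const: T₃ = T₂; P₃ = P₂·(V₂/V₃) = 0.1052 atm.

P₃ ≈ 0.105 atm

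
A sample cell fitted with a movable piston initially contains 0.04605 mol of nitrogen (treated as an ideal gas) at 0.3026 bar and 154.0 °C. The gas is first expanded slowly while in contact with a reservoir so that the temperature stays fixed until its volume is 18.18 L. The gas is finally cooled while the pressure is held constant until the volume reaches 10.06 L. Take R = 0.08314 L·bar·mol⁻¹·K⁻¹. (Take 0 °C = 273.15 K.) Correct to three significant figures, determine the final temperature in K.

Convert: T₁ = 427.1 K.
From PV = nRT: V₁ = nRT₁/P₁ = 5.404 L.
T constant ⇒ Boyle's law P V = const: T₂ = T₁; P₂ = P₁·(V₁/V₂) = 0.08996 bar.
P constant ⇒ V ∝ T: P₃ = P₂; T₃ = T₂·(V₃/V₂) = 236.4 K.

T₃ ≈ 236 K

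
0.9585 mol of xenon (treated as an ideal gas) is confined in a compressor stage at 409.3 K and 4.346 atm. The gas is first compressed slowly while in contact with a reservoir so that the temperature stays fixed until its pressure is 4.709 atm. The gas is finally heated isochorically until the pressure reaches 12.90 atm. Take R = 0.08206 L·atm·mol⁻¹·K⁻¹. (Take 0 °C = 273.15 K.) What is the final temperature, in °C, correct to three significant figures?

From PV = nRT: V₁ = nRT₁/P₁ = 7.408 L.
T constant ⇒ Boyle's law P V = const: T₂ = T₁; V₂ = V₁·(P₁/P₂) = 6.837 L.
Isochoric, so P/T is constant: V₃ = V₂; T₃ = T₂·(P₃/P₂) = 1121 K.

T₃ ≈ 848 °C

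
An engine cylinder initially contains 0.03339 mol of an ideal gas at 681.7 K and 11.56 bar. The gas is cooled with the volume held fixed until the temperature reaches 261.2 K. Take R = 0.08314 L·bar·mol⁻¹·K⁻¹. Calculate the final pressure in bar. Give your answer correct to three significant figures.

From PV = nRT: V₁ = nRT₁/P₁ = 0.1637 L.
Isochoric, so P/T is constant: V₂ = V₁; P₂ = P₁·(T₂/T₁) = 4.429 bar.

P₂ ≈ 4.43 bar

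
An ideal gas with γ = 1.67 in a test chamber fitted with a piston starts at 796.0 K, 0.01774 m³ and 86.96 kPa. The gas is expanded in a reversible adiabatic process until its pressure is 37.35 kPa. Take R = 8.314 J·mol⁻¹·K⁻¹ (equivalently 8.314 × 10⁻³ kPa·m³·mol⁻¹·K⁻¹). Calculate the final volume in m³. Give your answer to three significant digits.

Adiabatic (γ = 1.67), T V^(γ−1) and P V^γ constant: T₂ = T₁·(P₂/P₁)^((γ−1)/γ) = 567.1 K; V₂ = V₁·(P₁/P₂)^(1/γ) = 0.02943 m³.

V₂ ≈ 0.0294 m³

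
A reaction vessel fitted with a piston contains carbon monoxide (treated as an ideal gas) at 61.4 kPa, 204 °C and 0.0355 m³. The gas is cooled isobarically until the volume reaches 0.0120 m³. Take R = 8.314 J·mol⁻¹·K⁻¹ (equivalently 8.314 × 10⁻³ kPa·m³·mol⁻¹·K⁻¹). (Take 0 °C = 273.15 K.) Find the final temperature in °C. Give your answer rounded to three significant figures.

Convert: T₁ = 477.1 K.
P constant ⇒ V ∝ T: P₂ = P₁; T₂ = T₁·(V₂/V₁) = 161.3 K.

T₂ ≈ -112 °C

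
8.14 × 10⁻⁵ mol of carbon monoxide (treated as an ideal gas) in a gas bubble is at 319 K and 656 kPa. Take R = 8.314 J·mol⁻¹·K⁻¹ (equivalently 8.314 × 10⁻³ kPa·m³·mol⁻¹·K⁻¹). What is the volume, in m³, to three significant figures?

PV = nRT ⇒ V = nRT/P = (8.14e-05 × 8.314 × 10⁻³ × 319) / 656

V ≈ 3.29e-07 m³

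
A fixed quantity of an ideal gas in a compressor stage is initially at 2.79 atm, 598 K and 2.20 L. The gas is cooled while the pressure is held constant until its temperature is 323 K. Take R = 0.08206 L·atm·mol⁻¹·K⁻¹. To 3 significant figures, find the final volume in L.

P constant ⇒ V ∝ T: P₂ = P₁; V₂ = V₁·(T₂/T₁) = 1.188 L.

V₂ ≈ 1.19 L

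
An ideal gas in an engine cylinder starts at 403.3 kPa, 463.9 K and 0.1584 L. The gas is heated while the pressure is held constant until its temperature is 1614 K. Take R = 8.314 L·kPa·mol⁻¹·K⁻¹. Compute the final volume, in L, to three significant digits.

Isobaric, so V/T is constant: P₂ = P₁; V₂ = V₁·(T₂/T₁) = 0.5511 L.

V₂ ≈ 0.551 L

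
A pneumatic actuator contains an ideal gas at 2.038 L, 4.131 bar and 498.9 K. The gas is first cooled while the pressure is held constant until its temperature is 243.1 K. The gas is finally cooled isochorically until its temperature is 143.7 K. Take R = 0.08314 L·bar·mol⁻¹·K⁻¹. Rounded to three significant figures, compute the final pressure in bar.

P₃ ≈ 2.44 bar

P constant ⇒ V ∝ T: P₂ = P₁; V₂ = V₁·(T₂/T₁) = 0.9931 L.
V constant ⇒ P ∝ T: V₃ = V₂; P₃ = P₂·(T₃/T₂) = 2.442 bar.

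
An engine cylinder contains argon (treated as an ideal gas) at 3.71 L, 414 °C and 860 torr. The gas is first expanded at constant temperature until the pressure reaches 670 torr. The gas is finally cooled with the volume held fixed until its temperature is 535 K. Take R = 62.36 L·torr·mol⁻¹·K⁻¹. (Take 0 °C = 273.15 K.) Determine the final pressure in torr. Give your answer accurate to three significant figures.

P₃ ≈ 522 torr

Convert: T₁ = 687.1 K.
T constant ⇒ Boyle's law P V = const: T₂ = T₁; V₂ = V₁·(P₁/P₂) = 4.762 L.
Isochoric, so P/T is constant: V₃ = V₂; P₃ = P₂·(T₃/T₂) = 521.6 torr.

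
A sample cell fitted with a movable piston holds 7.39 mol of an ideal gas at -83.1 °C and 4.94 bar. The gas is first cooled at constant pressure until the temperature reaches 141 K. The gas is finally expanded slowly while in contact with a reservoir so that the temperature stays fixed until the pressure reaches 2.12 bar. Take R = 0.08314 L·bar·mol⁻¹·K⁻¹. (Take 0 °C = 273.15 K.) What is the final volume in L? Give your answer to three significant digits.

Convert: T₁ = 190.0 K.
From PV = nRT: V₁ = nRT₁/P₁ = 23.64 L.
P constant ⇒ V ∝ T: P₂ = P₁; V₂ = V₁·(T₂/T₁) = 17.54 L.
T constant ⇒ Boyle's law P V = const: T₃ = T₂; V₃ = V₂·(P₂/P₃) = 40.86 L.

V₃ ≈ 40.9 L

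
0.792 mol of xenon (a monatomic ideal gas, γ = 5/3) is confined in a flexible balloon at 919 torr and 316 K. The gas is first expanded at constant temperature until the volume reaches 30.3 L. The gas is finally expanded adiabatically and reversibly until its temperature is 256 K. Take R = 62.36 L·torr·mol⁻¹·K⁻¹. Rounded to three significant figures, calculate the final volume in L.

V₃ ≈ 41.6 L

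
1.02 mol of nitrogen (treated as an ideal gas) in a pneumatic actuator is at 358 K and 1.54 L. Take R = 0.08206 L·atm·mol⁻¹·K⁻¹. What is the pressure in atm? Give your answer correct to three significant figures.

P ≈ 19.5 atm

PV = nRT ⇒ P = nRT/V = (1.02 × 0.08206 × 358) / 1.54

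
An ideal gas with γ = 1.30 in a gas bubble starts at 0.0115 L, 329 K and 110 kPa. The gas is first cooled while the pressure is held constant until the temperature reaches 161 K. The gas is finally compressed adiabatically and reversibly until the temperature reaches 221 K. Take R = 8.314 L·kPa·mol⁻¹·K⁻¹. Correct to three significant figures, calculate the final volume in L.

V₃ ≈ 0.00196 L

P constant ⇒ V ∝ T: P₂ = P₁; V₂ = V₁·(T₂/T₁) = 0.005628 L.
Adiabatic (γ = 1.30), T V^(γ−1) and P V^γ constant: P₃ = P₂·(T₃/T₂)^(γ/(γ−1)) = 434.0 kPa; V₃ = V₂·(T₂/T₃)^(1/(γ−1)) = 0.001958 L.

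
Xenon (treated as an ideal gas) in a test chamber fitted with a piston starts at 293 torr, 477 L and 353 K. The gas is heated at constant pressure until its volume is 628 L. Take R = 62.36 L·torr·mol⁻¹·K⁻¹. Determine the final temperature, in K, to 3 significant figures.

T₂ ≈ 465 K

P constant ⇒ V ∝ T: P₂ = P₁; T₂ = T₁·(V₂/V₁) = 464.7 K.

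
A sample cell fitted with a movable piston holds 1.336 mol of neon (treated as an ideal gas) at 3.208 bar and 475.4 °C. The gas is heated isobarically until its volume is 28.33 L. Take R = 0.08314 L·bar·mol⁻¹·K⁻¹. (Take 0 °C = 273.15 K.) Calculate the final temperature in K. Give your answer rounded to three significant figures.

Convert: T₁ = 748.5 K.
From PV = nRT: V₁ = nRT₁/P₁ = 25.92 L.
P constant ⇒ V ∝ T: P₂ = P₁; T₂ = T₁·(V₂/V₁) = 818.2 K.

T₂ ≈ 818 K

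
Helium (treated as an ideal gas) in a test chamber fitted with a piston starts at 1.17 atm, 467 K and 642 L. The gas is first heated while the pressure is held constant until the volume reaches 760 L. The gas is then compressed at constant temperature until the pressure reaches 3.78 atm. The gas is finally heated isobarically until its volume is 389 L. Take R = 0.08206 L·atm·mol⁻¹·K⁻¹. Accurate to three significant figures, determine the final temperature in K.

T₄ ≈ 914 K

Isobaric, so V/T is constant: P₂ = P₁; T₂ = T₁·(V₂/V₁) = 552.8 K.
T constant ⇒ Boyle's law P V = const: T₃ = T₂; V₃ = V₂·(P₂/P₃) = 235.2 L.
Isobaric, so V/T is constant: P₄ = P₃; T₄ = T₃·(V₄/V₃) = 914.2 K.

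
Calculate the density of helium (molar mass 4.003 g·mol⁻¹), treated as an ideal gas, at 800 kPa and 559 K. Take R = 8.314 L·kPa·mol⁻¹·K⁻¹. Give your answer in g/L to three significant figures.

ρ = PM/(RT) = (800 × 4.003) / (8.314 × 559.0)

ρ ≈ 0.689 g/L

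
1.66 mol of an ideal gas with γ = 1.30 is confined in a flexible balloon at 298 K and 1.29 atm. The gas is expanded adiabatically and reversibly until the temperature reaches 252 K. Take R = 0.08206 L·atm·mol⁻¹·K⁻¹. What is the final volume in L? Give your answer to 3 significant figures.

V₂ ≈ 55.0 L

From PV = nRT: V₁ = nRT₁/P₁ = 31.47 L.
Adiabatic (γ = 1.30), T V^(γ−1) and P V^γ constant: P₂ = P₁·(T₂/T₁)^(γ/(γ−1)) = 0.6238 atm; V₂ = V₁·(T₁/T₂)^(1/(γ−1)) = 55.03 L.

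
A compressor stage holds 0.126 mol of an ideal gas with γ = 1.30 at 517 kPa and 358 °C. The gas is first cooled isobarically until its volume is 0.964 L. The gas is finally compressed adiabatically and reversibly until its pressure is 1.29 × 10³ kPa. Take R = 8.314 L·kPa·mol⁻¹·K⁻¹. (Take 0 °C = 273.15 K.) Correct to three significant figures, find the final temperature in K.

Convert: T₁ = 631.1 K.
From PV = nRT: V₁ = nRT₁/P₁ = 1.279 L.
Isobaric, so V/T is constant: P₂ = P₁; T₂ = T₁·(V₂/V₁) = 475.8 K.
Reversible adiabatic, γ = 1.30: T₃ = T₂·(P₃/P₂)^((γ−1)/γ) = 587.5 K; V₃ = V₂·(P₂/P₃)^(1/γ) = 0.4771 L.

T₃ ≈ 588 K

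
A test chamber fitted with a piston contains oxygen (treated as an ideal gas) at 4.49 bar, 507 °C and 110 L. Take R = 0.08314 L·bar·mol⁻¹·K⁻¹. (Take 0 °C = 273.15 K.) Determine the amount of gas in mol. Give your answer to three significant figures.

n ≈ 7.61 mol

Convert: T = 780.15 K.
PV = nRT ⇒ n = PV/(RT) = (4.49 × 110) / (0.08314 × 780.15)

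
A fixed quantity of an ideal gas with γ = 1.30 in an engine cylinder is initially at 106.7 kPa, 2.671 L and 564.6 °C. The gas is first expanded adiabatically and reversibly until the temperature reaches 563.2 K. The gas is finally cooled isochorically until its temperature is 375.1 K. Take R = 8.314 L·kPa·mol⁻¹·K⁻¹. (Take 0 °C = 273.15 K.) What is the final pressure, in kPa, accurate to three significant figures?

P₃ ≈ 12.7 kPa

Convert: T₁ = 837.8 K.
Reversible adiabatic, γ = 1.30: P₂ = P₁·(T₂/T₁)^(γ/(γ−1)) = 19.09 kPa; V₂ = V₁·(T₁/T₂)^(1/(γ−1)) = 10.03 L.
V constant ⇒ P ∝ T: V₃ = V₂; P₃ = P₂·(T₃/T₂) = 12.72 kPa.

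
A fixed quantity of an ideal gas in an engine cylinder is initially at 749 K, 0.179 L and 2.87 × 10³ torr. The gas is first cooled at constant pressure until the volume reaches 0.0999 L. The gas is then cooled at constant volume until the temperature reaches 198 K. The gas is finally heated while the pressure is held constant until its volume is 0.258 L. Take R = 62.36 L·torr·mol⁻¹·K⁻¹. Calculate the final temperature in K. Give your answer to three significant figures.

T₄ ≈ 511 K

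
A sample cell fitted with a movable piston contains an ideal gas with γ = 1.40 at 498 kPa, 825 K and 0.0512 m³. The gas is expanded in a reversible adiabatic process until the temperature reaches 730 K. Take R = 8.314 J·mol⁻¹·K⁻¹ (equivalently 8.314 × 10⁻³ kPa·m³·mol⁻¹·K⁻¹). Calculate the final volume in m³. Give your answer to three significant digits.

Reversible adiabatic, γ = 1.40: P₂ = P₁·(T₂/T₁)^(γ/(γ−1)) = 324.5 kPa; V₂ = V₁·(T₁/T₂)^(1/(γ−1)) = 0.06952 m³.

V₂ ≈ 0.0695 m³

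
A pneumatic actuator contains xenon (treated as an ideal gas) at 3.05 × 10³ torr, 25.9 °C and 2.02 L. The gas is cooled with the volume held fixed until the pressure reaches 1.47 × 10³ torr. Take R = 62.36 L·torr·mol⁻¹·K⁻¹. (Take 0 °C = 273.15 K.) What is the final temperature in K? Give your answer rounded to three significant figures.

T₂ ≈ 144 K

Convert: T₁ = 299.0 K.
V constant ⇒ P ∝ T: V₂ = V₁; T₂ = T₁·(P₂/P₁) = 144.1 K.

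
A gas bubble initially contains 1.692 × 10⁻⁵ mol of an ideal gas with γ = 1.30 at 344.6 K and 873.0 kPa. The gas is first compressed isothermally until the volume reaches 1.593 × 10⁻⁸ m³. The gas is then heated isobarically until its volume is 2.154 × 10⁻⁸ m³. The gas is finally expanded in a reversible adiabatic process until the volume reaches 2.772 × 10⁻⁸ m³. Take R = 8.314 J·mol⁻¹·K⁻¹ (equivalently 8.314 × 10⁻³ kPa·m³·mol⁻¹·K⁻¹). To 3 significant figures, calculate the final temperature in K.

From PV = nRT: V₁ = nRT₁/P₁ = 5.553e-08 m³.
Isothermal, so P V is constant: T₂ = T₁; P₂ = P₁·(V₁/V₂) = 3043 kPa.
P constant ⇒ V ∝ T: P₃ = P₂; T₃ = T₂·(V₃/V₂) = 466.0 K.
Reversible adiabatic, γ = 1.30: T₄ = T₃·(V₃/V₄)^(γ−1) = 432.0 K; P₄ = P₃·(V₃/V₄)^γ = 2192 kPa.

T₄ ≈ 432 K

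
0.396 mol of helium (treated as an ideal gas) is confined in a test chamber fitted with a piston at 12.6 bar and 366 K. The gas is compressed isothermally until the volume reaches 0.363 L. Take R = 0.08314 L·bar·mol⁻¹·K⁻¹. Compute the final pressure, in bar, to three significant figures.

From PV = nRT: V₁ = nRT₁/P₁ = 0.9563 L.
T constant ⇒ Boyle's law P V = const: T₂ = T₁; P₂ = P₁·(V₁/V₂) = 33.20 bar.

P₂ ≈ 33.2 bar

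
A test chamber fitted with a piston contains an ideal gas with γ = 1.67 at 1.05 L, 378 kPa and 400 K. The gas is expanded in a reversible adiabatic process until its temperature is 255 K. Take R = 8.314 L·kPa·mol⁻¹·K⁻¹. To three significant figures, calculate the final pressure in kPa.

P₂ ≈ 123 kPa

Reversible adiabatic, γ = 1.67: P₂ = P₁·(T₂/T₁)^(γ/(γ−1)) = 123.1 kPa; V₂ = V₁·(T₁/T₂)^(1/(γ−1)) = 2.056 L.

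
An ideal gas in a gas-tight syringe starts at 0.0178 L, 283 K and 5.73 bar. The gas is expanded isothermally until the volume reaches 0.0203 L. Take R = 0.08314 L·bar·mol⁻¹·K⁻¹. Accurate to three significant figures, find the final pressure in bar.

T constant ⇒ Boyle's law P V = const: T₂ = T₁; P₂ = P₁·(V₁/V₂) = 5.024 bar.

P₂ ≈ 5.02 bar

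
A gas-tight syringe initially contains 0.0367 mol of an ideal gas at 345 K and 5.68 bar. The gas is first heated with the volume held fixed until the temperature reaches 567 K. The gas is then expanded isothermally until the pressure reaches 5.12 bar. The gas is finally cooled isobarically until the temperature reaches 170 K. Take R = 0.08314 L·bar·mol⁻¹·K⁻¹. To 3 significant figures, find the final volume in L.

V₄ ≈ 0.101 L

From PV = nRT: V₁ = nRT₁/P₁ = 0.1853 L.
V constant ⇒ P ∝ T: V₂ = V₁; P₂ = P₁·(T₂/T₁) = 9.335 bar.
T constant ⇒ Boyle's law P V = const: T₃ = T₂; V₃ = V₂·(P₂/P₃) = 0.3379 L.
Isobaric, so V/T is constant: P₄ = P₃; V₄ = V₃·(T₄/T₃) = 0.1013 L.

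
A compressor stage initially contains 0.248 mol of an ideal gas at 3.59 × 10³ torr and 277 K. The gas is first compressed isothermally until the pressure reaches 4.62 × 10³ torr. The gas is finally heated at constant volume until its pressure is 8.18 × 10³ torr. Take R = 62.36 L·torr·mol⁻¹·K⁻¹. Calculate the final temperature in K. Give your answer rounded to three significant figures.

From PV = nRT: V₁ = nRT₁/P₁ = 1.193 L.
T constant ⇒ Boyle's law P V = const: T₂ = T₁; V₂ = V₁·(P₁/P₂) = 0.9272 L.
V constant ⇒ P ∝ T: V₃ = V₂; T₃ = T₂·(P₃/P₂) = 490.4 K.

T₃ ≈ 490 K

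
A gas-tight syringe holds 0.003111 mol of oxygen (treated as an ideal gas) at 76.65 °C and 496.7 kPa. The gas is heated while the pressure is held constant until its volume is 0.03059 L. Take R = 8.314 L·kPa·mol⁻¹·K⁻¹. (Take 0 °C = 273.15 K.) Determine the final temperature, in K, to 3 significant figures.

T₂ ≈ 587 K

Convert: T₁ = 349.8 K.
From PV = nRT: V₁ = nRT₁/P₁ = 0.01822 L.
P constant ⇒ V ∝ T: P₂ = P₁; T₂ = T₁·(V₂/V₁) = 587.4 K.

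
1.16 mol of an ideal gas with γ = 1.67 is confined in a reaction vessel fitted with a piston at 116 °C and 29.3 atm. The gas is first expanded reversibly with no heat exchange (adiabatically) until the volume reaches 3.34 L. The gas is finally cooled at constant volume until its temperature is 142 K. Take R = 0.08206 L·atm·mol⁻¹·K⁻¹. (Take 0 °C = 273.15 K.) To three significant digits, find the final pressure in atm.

P₃ ≈ 4.05 atm

Convert: T₁ = 389.1 K.
From PV = nRT: V₁ = nRT₁/P₁ = 1.264 L.
Reversible adiabatic, γ = 1.67: T₂ = T₁·(V₁/V₂)^(γ−1) = 203.0 K; P₂ = P₁·(V₁/V₂)^γ = 5.785 atm.
V constant ⇒ P ∝ T: V₃ = V₂; P₃ = P₂·(T₃/T₂) = 4.047 atm.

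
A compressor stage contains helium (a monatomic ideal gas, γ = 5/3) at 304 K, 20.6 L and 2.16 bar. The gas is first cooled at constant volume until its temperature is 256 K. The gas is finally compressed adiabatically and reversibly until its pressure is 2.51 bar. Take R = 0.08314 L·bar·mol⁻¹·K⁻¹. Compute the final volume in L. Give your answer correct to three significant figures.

V₃ ≈ 17.0 L

V constant ⇒ P ∝ T: V₂ = V₁; P₂ = P₁·(T₂/T₁) = 1.819 bar.
Reversible adiabatic, γ = 5/3: T₃ = T₂·(P₃/P₂)^((γ−1)/γ) = 291.2 K; V₃ = V₂·(P₂/P₃)^(1/γ) = 16.98 L.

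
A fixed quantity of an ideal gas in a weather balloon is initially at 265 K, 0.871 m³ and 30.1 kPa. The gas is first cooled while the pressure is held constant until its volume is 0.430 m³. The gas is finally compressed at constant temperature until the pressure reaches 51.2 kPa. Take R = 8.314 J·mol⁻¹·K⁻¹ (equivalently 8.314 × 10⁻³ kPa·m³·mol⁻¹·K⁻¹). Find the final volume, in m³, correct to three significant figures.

V₃ ≈ 0.253 m³

Isobaric, so V/T is constant: P₂ = P₁; T₂ = T₁·(V₂/V₁) = 130.8 K.
T constant ⇒ Boyle's law P V = const: T₃ = T₂; V₃ = V₂·(P₂/P₃) = 0.2528 m³.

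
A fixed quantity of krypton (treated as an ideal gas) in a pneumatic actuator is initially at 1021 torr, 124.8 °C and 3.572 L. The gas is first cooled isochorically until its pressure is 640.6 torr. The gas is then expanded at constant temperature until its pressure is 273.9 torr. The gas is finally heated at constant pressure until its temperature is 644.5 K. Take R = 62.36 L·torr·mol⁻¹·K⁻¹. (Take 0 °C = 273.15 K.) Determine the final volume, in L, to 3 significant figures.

Convert: T₁ = 397.9 K.
V constant ⇒ P ∝ T: V₂ = V₁; T₂ = T₁·(P₂/P₁) = 249.7 K.
T constant ⇒ Boyle's law P V = const: T₃ = T₂; V₃ = V₂·(P₂/P₃) = 8.354 L.
Isobaric, so V/T is constant: P₄ = P₃; V₄ = V₃·(T₄/T₃) = 21.56 L.

V₄ ≈ 21.6 L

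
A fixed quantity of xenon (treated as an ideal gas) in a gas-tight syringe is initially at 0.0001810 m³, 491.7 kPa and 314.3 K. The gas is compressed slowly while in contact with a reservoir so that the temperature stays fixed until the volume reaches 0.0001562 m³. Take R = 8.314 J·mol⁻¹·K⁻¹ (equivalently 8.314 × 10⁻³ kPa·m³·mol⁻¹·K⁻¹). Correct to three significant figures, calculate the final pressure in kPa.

Isothermal, so P V is constant: T₂ = T₁; P₂ = P₁·(V₁/V₂) = 569.8 kPa.

P₂ ≈ 570 kPa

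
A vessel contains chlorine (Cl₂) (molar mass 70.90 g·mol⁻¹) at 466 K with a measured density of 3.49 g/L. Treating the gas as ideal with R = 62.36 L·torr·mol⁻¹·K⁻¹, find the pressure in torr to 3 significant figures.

ρ = PM/(RT) ⇒ P = ρRT/M = (3.49 × 62.36 × 466.0) / 70.90

P ≈ 1.43e+03 torr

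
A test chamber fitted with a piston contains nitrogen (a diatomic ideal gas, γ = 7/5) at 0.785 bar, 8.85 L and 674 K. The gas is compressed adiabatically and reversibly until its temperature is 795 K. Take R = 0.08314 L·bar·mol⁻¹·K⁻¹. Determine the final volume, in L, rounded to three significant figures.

V₂ ≈ 5.86 L

Reversible adiabatic, γ = 7/5: P₂ = P₁·(T₂/T₁)^(γ/(γ−1)) = 1.399 bar; V₂ = V₁·(T₁/T₂)^(1/(γ−1)) = 5.857 L.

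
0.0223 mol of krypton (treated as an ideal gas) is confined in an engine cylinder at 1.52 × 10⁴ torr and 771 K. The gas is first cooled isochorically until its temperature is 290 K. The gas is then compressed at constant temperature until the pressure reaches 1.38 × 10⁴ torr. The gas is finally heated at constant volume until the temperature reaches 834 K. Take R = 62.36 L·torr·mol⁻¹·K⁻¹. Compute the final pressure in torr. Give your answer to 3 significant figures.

P₄ ≈ 3.97e+04 torr

From PV = nRT: V₁ = nRT₁/P₁ = 0.07054 L.
Isochoric, so P/T is constant: V₂ = V₁; P₂ = P₁·(T₂/T₁) = 5717 torr.
T constant ⇒ Boyle's law P V = const: T₃ = T₂; V₃ = V₂·(P₂/P₃) = 0.02922 L.
Isochoric, so P/T is constant: V₄ = V₃; P₄ = P₃·(T₄/T₃) = 3.969e+04 torr.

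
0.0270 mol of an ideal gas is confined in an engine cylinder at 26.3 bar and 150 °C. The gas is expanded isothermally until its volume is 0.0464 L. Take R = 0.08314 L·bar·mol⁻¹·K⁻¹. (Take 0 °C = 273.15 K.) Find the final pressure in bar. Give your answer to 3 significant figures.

P₂ ≈ 20.5 bar

Convert: T₁ = 423.1 K.
From PV = nRT: V₁ = nRT₁/P₁ = 0.03612 L.
Isothermal, so P V is constant: T₂ = T₁; P₂ = P₁·(V₁/V₂) = 20.47 bar.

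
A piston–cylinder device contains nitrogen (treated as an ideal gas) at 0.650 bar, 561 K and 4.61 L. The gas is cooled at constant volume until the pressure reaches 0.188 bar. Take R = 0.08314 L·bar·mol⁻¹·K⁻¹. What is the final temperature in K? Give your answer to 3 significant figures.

T₂ ≈ 162 K

V constant ⇒ P ∝ T: V₂ = V₁; T₂ = T₁·(P₂/P₁) = 162.3 K.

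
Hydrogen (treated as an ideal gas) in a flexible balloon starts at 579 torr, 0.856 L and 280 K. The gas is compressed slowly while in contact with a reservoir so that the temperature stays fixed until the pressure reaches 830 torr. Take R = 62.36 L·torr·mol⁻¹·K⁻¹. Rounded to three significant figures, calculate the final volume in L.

T constant ⇒ Boyle's law P V = const: T₂ = T₁; V₂ = V₁·(P₁/P₂) = 0.5971 L.

V₂ ≈ 0.597 L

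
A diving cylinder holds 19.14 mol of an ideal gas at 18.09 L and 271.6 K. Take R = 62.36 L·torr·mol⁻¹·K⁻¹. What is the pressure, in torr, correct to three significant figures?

PV = nRT ⇒ P = nRT/V = (19.14 × 62.36 × 271.6) / 18.09

P ≈ 1.79e+04 torr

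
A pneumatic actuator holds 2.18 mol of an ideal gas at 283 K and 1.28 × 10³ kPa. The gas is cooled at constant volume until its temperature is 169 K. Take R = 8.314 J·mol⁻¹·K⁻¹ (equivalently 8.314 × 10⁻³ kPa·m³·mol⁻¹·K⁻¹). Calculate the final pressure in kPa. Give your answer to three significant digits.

P₂ ≈ 764 kPa

From PV = nRT: V₁ = nRT₁/P₁ = 0.004007 m³.
V constant ⇒ P ∝ T: V₂ = V₁; P₂ = P₁·(T₂/T₁) = 764.4 kPa.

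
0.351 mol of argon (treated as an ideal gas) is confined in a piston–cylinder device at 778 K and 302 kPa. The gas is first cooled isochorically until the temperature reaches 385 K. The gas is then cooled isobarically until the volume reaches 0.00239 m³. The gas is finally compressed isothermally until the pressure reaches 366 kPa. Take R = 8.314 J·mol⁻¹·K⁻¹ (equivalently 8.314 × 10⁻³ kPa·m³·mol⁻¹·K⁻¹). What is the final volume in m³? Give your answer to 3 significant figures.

From PV = nRT: V₁ = nRT₁/P₁ = 0.007518 m³.
V constant ⇒ P ∝ T: V₂ = V₁; P₂ = P₁·(T₂/T₁) = 149.4 kPa.
Isobaric, so V/T is constant: P₃ = P₂; T₃ = T₂·(V₃/V₂) = 122.4 K.
Isothermal, so P V is constant: T₄ = T₃; V₄ = V₃·(P₃/P₄) = 0.0009759 m³.

V₄ ≈ 0.000976 m³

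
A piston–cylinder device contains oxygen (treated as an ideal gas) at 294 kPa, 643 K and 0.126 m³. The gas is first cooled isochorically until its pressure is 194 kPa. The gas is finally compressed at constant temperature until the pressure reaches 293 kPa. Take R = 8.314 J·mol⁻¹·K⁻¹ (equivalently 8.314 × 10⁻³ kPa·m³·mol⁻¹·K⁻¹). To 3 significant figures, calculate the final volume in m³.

V constant ⇒ P ∝ T: V₂ = V₁; T₂ = T₁·(P₂/P₁) = 424.3 K.
T constant ⇒ Boyle's law P V = const: T₃ = T₂; V₃ = V₂·(P₂/P₃) = 0.08343 m³.

V₃ ≈ 0.0834 m³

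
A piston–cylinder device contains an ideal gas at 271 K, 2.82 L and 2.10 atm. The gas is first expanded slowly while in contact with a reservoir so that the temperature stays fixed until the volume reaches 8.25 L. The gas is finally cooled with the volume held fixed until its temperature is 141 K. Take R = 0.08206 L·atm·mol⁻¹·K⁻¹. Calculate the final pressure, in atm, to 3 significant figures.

Isothermal, so P V is constant: T₂ = T₁; P₂ = P₁·(V₁/V₂) = 0.7178 atm.
Isochoric, so P/T is constant: V₃ = V₂; P₃ = P₂·(T₃/T₂) = 0.3735 atm.

P₃ ≈ 0.373 atm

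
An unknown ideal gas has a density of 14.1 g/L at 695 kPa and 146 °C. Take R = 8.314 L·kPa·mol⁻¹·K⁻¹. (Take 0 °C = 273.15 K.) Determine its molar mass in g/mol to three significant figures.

M ≈ 70.7 g/mol

ρ = PM/(RT) ⇒ M = ρRT/P = (14.1 × 8.314 × 419.1) / 695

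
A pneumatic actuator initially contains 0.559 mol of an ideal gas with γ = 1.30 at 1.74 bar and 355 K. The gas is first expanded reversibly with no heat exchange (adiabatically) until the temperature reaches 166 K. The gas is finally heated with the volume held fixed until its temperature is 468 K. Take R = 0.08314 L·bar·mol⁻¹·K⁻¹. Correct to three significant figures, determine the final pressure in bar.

P₃ ≈ 0.182 bar

From PV = nRT: V₁ = nRT₁/P₁ = 9.482 L.
Adiabatic (γ = 1.30), T V^(γ−1) and P V^γ constant: P₂ = P₁·(T₂/T₁)^(γ/(γ−1)) = 0.06457 bar; V₂ = V₁·(T₁/T₂)^(1/(γ−1)) = 119.5 L.
Isochoric, so P/T is constant: V₃ = V₂; P₃ = P₂·(T₃/T₂) = 0.1820 bar.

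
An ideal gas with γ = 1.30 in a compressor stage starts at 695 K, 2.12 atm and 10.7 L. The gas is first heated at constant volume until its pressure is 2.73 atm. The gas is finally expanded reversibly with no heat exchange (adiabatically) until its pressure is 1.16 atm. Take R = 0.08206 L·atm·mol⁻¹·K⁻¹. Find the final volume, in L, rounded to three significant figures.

V₃ ≈ 20.7 L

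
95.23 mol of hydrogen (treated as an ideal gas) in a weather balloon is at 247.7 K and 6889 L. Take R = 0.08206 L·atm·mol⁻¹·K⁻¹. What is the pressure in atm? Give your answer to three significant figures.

PV = nRT ⇒ P = nRT/V = (95.23 × 0.08206 × 247.7) / 6889

P ≈ 0.281 atm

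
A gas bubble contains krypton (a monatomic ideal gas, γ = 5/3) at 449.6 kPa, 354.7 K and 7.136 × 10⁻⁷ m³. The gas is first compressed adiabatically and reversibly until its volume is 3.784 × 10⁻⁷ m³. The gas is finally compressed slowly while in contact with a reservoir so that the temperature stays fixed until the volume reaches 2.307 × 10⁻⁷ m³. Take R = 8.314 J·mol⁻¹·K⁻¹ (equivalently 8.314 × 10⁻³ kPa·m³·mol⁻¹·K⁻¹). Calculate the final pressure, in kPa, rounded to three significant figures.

P₃ ≈ 2.12e+03 kPa

Reversible adiabatic, γ = 5/3: T₂ = T₁·(V₁/V₂)^(γ−1) = 541.4 K; P₂ = P₁·(V₁/V₂)^γ = 1294 kPa.
Isothermal, so P V is constant: T₃ = T₂; P₃ = P₂·(V₂/V₃) = 2123 kPa.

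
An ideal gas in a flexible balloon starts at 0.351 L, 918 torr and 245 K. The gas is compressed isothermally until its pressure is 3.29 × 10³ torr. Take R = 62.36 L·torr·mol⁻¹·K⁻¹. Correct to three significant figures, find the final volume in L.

T constant ⇒ Boyle's law P V = const: T₂ = T₁; V₂ = V₁·(P₁/P₂) = 0.09794 L.

V₂ ≈ 0.0979 L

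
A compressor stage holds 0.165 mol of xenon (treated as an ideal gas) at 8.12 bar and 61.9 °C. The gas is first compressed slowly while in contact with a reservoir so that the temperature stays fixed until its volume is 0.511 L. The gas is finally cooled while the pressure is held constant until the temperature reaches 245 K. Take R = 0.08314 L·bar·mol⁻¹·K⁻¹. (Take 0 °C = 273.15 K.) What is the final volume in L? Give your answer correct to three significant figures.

Convert: T₁ = 335.0 K.
From PV = nRT: V₁ = nRT₁/P₁ = 0.5660 L.
T constant ⇒ Boyle's law P V = const: T₂ = T₁; P₂ = P₁·(V₁/V₂) = 8.995 bar.
Isobaric, so V/T is constant: P₃ = P₂; V₃ = V₂·(T₃/T₂) = 0.3737 L.

V₃ ≈ 0.374 L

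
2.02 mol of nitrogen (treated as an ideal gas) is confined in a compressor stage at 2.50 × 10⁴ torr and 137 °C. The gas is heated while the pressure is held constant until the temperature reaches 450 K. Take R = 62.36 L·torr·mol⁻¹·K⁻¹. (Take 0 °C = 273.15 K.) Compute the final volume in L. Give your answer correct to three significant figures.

Convert: T₁ = 410.1 K.
From PV = nRT: V₁ = nRT₁/P₁ = 2.067 L.
Isobaric, so V/T is constant: P₂ = P₁; V₂ = V₁·(T₂/T₁) = 2.267 L.

V₂ ≈ 2.27 L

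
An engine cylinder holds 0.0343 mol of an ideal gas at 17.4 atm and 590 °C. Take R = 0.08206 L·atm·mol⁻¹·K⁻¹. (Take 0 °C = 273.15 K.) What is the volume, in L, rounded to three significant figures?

V ≈ 0.140 L

Convert: T = 863.15 K.
PV = nRT ⇒ V = nRT/P = (0.0343 × 0.08206 × 863.15) / 17.4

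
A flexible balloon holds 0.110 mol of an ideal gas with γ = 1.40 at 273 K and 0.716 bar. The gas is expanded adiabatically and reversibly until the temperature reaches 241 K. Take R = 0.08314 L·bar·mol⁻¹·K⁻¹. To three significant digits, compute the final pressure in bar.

P₂ ≈ 0.463 bar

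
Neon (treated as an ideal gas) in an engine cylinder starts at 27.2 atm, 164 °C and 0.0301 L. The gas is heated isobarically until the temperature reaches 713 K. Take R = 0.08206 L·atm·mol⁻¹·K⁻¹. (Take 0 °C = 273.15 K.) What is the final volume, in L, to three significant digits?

Convert: T₁ = 437.1 K.
P constant ⇒ V ∝ T: P₂ = P₁; V₂ = V₁·(T₂/T₁) = 0.04909 L.

V₂ ≈ 0.0491 L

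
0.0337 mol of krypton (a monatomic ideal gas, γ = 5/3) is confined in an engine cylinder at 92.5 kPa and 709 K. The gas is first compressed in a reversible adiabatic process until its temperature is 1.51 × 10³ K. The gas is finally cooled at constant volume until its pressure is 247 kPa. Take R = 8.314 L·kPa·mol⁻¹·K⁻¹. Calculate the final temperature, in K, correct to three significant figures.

T₃ ≈ 609 K

From PV = nRT: V₁ = nRT₁/P₁ = 2.148 L.
Adiabatic (γ = 5/3), T V^(γ−1) and P V^γ constant: P₂ = P₁·(T₂/T₁)^(γ/(γ−1)) = 612.3 kPa; V₂ = V₁·(T₁/T₂)^(1/(γ−1)) = 0.6910 L.
Isochoric, so P/T is constant: V₃ = V₂; T₃ = T₂·(P₃/P₂) = 609.1 K.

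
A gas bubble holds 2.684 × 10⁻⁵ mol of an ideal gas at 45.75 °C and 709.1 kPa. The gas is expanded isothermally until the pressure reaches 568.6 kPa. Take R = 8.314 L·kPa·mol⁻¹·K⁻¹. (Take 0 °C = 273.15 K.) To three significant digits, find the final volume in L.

V₂ ≈ 0.000125 L

Convert: T₁ = 318.9 K.
From PV = nRT: V₁ = nRT₁/P₁ = 0.0001004 L.
Isothermal, so P V is constant: T₂ = T₁; V₂ = V₁·(P₁/P₂) = 0.0001252 L.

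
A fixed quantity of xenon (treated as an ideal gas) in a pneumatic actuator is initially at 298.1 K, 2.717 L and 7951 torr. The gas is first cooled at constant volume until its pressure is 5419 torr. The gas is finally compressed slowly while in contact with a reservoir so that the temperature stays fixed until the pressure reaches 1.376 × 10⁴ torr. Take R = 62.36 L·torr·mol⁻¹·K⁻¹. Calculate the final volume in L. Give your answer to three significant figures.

V₃ ≈ 1.07 L

V constant ⇒ P ∝ T: V₂ = V₁; T₂ = T₁·(P₂/P₁) = 203.2 K.
T constant ⇒ Boyle's law P V = const: T₃ = T₂; V₃ = V₂·(P₂/P₃) = 1.070 L.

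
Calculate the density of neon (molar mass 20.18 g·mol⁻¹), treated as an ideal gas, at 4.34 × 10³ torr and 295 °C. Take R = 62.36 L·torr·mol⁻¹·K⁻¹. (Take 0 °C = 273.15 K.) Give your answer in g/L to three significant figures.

ρ ≈ 2.47 g/L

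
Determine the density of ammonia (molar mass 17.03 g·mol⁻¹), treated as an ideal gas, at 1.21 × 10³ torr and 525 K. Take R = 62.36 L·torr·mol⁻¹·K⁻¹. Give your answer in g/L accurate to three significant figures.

ρ = PM/(RT) = (1.21e+03 × 17.03) / (62.36 × 525.0)

ρ ≈ 0.629 g/L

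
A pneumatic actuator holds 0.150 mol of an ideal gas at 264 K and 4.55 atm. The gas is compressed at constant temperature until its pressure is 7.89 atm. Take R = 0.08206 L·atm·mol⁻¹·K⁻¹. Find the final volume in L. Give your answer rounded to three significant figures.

From PV = nRT: V₁ = nRT₁/P₁ = 0.7142 L.
T constant ⇒ Boyle's law P V = const: T₂ = T₁; V₂ = V₁·(P₁/P₂) = 0.4119 L.

V₂ ≈ 0.412 L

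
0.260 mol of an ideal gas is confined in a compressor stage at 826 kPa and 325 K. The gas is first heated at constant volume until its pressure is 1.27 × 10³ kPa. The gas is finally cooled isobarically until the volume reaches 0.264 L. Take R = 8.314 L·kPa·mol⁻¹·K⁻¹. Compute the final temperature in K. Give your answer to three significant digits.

From PV = nRT: V₁ = nRT₁/P₁ = 0.8505 L.
Isochoric, so P/T is constant: V₂ = V₁; T₂ = T₁·(P₂/P₁) = 499.7 K.
P constant ⇒ V ∝ T: P₃ = P₂; T₃ = T₂·(V₃/V₂) = 155.1 K.

T₃ ≈ 155 K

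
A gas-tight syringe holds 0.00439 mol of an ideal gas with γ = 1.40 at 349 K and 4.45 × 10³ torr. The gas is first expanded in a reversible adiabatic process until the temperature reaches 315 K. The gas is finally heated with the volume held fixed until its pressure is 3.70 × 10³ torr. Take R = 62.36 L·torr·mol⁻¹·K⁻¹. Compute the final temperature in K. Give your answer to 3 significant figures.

T₃ ≈ 375 K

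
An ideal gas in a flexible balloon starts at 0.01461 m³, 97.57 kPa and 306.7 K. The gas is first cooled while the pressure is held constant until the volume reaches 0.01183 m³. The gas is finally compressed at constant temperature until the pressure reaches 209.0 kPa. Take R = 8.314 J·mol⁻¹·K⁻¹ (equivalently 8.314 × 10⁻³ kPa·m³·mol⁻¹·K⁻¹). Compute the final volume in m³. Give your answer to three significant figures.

Isobaric, so V/T is constant: P₂ = P₁; T₂ = T₁·(V₂/V₁) = 248.3 K.
T constant ⇒ Boyle's law P V = const: T₃ = T₂; V₃ = V₂·(P₂/P₃) = 0.005523 m³.

V₃ ≈ 0.00552 m³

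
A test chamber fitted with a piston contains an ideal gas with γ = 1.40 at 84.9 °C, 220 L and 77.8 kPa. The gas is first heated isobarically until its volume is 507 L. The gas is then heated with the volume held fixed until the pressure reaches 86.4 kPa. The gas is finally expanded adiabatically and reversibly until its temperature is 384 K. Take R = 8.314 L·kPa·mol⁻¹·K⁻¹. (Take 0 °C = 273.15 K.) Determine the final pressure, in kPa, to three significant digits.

P₄ ≈ 4.12 kPa

Convert: T₁ = 358.0 K.
P constant ⇒ V ∝ T: P₂ = P₁; T₂ = T₁·(V₂/V₁) = 825.1 K.
V constant ⇒ P ∝ T: V₃ = V₂; T₃ = T₂·(P₃/P₂) = 916.4 K.
Adiabatic (γ = 1.40), T V^(γ−1) and P V^γ constant: P₄ = P₃·(T₄/T₃)^(γ/(γ−1)) = 4.116 kPa; V₄ = V₃·(T₃/T₄)^(1/(γ−1)) = 4460 L.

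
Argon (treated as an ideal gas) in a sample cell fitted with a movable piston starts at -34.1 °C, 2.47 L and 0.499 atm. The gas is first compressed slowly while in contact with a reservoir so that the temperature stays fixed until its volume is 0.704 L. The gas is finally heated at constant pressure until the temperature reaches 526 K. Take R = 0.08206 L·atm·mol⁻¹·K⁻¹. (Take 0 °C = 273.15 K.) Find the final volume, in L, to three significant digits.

V₃ ≈ 1.55 L

Convert: T₁ = 239.0 K.
Isothermal, so P V is constant: T₂ = T₁; P₂ = P₁·(V₁/V₂) = 1.751 atm.
Isobaric, so V/T is constant: P₃ = P₂; V₃ = V₂·(T₃/T₂) = 1.549 L.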